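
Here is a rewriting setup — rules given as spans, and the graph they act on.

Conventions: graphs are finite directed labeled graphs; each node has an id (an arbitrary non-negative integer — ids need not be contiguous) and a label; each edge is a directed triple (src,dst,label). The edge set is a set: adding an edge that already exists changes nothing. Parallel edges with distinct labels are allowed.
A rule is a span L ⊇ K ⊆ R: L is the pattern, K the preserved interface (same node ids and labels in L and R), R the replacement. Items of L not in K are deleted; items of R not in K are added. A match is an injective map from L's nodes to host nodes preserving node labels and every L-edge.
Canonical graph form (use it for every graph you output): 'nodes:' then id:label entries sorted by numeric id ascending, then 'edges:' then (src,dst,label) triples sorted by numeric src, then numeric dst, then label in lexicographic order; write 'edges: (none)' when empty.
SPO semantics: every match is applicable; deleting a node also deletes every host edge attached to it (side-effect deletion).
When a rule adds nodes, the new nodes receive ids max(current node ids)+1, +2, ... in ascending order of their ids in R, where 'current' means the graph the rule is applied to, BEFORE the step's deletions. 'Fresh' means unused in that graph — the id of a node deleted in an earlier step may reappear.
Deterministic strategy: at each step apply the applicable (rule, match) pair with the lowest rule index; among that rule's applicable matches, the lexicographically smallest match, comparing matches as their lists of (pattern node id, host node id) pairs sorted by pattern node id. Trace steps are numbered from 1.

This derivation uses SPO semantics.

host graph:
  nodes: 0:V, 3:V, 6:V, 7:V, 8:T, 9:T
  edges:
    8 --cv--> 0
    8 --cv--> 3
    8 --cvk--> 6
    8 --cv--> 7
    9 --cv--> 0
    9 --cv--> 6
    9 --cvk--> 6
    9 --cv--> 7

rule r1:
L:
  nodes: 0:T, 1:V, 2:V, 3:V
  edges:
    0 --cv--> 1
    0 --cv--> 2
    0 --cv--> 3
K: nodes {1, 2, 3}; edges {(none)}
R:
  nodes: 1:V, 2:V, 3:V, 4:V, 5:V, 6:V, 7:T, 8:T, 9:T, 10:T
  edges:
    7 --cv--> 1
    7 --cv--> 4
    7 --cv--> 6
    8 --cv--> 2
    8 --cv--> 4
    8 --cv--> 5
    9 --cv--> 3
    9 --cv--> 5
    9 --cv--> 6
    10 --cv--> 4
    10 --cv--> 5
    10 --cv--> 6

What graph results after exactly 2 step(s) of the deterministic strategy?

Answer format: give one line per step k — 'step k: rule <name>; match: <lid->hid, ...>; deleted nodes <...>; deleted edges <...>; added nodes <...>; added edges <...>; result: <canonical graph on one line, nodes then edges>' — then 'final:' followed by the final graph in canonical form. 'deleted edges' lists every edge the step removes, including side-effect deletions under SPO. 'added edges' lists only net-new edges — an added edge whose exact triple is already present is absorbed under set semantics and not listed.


step 1: rule r1; match: 0->8, 1->0, 2->3, 3->7; deleted nodes 8; deleted edges (8,0,cv); (8,3,cv); (8,6,cvk); (8,7,cv); added nodes 10, 11, 12, 13, 14, 15, 16; added edges (13,0,cv); (13,10,cv); (13,12,cv); (14,3,cv); (14,10,cv); (14,11,cv); (15,7,cv); (15,11,cv); (15,12,cv); (16,10,cv); (16,11,cv); (16,12,cv); result: nodes: 0:V, 3:V, 6:V, 7:V, 9:T, 10:V, 11:V, 12:V, 13:T, 14:T, 15:T, 16:T edges: (9,0,cv); (9,6,cv); (9,6,cvk); (9,7,cv); (13,0,cv); (13,10,cv); (13,12,cv); (14,3,cv); (14,10,cv); (14,11,cv); (15,7,cv); (15,11,cv); (15,12,cv); (16,10,cv); (16,11,cv); (16,12,cv)
step 2: rule r1; match: 0->9, 1->0, 2->6, 3->7; deleted nodes 9; deleted edges (9,0,cv); (9,6,cv); (9,6,cvk); (9,7,cv); added nodes 17, 18, 19, 20, 21, 22, 23; added edges (20,0,cv); (20,17,cv); (20,19,cv); (21,6,cv); (21,17,cv); (21,18,cv); (22,7,cv); (22,18,cv); (22,19,cv); (23,17,cv); (23,18,cv); (23,19,cv); result: nodes: 0:V, 3:V, 6:V, 7:V, 10:V, 11:V, 12:V, 13:T, 14:T, 15:T, 16:T, 17:V, 18:V, 19:V, 20:T, 21:T, 22:T, 23:T edges: (13,0,cv); (13,10,cv); (13,12,cv); (14,3,cv); (14,10,cv); (14,11,cv); (15,7,cv); (15,11,cv); (15,12,cv); (16,10,cv); (16,11,cv); (16,12,cv); (20,0,cv); (20,17,cv); (20,19,cv); (21,6,cv); (21,17,cv); (21,18,cv); (22,7,cv); (22,18,cv); (22,19,cv); (23,17,cv); (23,18,cv); (23,19,cv)
final:
nodes: 0:V, 3:V, 6:V, 7:V, 10:V, 11:V, 12:V, 13:T, 14:T, 15:T, 16:T, 17:V, 18:V, 19:V, 20:T, 21:T, 22:T, 23:T
edges: (13,0,cv); (13,10,cv); (13,12,cv); (14,3,cv); (14,10,cv); (14,11,cv); (15,7,cv); (15,11,cv); (15,12,cv); (16,10,cv); (16,11,cv); (16,12,cv); (20,0,cv); (20,17,cv); (20,19,cv); (21,6,cv); (21,17,cv); (21,18,cv); (22,7,cv); (22,18,cv); (22,19,cv); (23,17,cv); (23,18,cv); (23,19,cv)


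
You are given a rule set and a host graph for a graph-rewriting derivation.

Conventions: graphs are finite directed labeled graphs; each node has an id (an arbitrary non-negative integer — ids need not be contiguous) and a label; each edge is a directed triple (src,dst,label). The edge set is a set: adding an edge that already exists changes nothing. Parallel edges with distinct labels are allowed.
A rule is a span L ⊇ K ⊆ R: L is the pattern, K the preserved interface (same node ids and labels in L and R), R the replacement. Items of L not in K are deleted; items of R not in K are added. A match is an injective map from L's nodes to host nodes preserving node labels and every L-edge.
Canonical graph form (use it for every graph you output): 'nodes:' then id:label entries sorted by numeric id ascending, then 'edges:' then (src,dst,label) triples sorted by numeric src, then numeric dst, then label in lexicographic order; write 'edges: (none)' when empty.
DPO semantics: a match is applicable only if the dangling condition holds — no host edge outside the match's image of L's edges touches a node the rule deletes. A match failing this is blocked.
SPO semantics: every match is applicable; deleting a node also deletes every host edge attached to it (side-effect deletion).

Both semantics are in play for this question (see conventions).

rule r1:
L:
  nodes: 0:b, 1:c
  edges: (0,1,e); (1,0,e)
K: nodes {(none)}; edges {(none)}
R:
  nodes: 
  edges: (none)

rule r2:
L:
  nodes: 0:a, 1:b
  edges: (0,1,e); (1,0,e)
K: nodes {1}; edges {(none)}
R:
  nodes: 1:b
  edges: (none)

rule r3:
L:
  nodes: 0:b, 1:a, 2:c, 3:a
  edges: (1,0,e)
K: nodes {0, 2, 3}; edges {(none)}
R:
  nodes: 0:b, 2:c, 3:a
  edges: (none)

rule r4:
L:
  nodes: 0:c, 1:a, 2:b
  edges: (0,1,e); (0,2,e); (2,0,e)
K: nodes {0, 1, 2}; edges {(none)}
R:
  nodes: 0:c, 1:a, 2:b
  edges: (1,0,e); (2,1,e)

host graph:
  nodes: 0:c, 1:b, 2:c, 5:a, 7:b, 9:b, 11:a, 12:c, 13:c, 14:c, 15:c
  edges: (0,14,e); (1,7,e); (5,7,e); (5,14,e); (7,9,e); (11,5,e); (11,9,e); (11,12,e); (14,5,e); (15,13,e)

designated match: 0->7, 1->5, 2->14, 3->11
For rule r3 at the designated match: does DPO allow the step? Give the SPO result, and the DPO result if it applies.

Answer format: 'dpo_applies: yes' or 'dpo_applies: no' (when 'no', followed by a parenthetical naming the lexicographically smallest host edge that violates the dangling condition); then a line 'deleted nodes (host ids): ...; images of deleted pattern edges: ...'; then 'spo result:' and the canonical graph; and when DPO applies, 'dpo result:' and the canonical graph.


dpo_applies: no
(the rule deletes node 5, which keeps host edge (5,14,e) outside the match image — the dangling condition fails, DPO blocks; SPO proceeds and side-deletes such edges)
deleted nodes (host ids): 5; images of deleted pattern edges: (5,7,e)
spo result:
nodes: 0:c, 1:b, 2:c, 7:b, 9:b, 11:a, 12:c, 13:c, 14:c, 15:c
edges: (0,14,e); (1,7,e); (7,9,e); (11,9,e); (11,12,e); (15,13,e)


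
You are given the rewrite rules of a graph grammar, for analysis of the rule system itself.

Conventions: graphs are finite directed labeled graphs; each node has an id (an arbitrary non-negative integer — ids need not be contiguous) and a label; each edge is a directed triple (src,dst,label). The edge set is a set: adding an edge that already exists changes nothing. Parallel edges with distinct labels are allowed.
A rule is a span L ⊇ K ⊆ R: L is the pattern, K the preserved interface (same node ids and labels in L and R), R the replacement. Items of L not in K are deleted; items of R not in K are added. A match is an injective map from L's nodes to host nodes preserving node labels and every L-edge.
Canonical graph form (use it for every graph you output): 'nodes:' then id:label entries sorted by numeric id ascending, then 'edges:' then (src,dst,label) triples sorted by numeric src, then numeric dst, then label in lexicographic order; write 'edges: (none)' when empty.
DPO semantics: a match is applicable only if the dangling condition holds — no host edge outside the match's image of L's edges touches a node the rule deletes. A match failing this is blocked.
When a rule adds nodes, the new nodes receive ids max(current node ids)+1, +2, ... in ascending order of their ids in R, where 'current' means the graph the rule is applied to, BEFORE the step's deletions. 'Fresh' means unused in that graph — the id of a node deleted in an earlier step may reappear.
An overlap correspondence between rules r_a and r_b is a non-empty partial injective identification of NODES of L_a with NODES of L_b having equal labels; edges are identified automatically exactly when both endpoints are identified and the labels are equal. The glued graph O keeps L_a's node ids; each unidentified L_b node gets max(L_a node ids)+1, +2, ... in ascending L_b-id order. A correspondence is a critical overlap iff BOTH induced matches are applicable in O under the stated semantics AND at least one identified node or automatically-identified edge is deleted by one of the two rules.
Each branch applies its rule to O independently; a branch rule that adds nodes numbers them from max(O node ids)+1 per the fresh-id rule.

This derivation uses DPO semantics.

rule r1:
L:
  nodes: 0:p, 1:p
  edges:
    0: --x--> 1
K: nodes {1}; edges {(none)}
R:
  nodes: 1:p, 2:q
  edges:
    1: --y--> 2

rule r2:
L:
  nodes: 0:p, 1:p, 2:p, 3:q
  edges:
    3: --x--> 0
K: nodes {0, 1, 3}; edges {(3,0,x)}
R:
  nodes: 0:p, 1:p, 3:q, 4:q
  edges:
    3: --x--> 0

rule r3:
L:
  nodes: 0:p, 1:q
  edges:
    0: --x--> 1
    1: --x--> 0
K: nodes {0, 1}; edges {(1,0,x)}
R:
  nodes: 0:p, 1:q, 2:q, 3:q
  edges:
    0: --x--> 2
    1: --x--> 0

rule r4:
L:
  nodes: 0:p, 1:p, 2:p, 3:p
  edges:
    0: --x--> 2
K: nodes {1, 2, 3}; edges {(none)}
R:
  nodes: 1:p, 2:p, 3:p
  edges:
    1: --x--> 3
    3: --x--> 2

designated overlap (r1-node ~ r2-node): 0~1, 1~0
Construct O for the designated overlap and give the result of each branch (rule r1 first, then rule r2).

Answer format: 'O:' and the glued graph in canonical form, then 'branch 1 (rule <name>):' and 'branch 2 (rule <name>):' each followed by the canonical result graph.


O:
nodes: 0:p, 1:p, 2:p, 3:q
edges: (0,1,x); (3,1,x)
branch 1 (rule r1):
nodes: 1:p, 2:p, 3:q, 4:q
edges: (1,4,y); (3,1,x)
branch 2 (rule r2):
nodes: 0:p, 1:p, 3:q, 4:q
edges: (0,1,x); (3,1,x)


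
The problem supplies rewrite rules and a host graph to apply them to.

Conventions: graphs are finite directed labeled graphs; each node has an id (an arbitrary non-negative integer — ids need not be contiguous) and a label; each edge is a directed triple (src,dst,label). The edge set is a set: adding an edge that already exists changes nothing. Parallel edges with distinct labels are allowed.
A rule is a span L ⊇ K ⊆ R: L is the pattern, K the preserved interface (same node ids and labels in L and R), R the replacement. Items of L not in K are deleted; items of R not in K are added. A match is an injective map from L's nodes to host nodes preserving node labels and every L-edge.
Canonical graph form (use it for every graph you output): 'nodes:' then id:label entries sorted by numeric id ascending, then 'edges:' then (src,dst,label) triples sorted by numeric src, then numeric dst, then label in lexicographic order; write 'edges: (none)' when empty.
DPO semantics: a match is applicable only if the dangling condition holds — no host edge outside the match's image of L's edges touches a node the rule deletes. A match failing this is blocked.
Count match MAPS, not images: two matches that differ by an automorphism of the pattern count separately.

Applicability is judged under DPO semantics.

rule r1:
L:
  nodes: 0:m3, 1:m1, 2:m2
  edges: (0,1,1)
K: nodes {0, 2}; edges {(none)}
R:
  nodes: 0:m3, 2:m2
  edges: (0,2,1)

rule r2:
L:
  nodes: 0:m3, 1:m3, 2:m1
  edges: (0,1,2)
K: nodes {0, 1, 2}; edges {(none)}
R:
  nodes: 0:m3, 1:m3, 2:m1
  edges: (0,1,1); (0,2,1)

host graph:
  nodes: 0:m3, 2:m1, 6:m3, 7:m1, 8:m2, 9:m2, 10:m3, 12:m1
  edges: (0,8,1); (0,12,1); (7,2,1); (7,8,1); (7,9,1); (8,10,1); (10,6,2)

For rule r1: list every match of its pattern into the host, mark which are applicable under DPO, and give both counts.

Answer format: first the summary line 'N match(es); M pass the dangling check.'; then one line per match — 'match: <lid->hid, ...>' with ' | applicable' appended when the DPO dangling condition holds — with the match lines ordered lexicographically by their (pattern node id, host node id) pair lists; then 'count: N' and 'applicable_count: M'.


2 match(es); 2 pass the dangling check.
match: 0->0, 1->12, 2->8 | applicable
match: 0->0, 1->12, 2->9 | applicable
count: 2
applicable_count: 2


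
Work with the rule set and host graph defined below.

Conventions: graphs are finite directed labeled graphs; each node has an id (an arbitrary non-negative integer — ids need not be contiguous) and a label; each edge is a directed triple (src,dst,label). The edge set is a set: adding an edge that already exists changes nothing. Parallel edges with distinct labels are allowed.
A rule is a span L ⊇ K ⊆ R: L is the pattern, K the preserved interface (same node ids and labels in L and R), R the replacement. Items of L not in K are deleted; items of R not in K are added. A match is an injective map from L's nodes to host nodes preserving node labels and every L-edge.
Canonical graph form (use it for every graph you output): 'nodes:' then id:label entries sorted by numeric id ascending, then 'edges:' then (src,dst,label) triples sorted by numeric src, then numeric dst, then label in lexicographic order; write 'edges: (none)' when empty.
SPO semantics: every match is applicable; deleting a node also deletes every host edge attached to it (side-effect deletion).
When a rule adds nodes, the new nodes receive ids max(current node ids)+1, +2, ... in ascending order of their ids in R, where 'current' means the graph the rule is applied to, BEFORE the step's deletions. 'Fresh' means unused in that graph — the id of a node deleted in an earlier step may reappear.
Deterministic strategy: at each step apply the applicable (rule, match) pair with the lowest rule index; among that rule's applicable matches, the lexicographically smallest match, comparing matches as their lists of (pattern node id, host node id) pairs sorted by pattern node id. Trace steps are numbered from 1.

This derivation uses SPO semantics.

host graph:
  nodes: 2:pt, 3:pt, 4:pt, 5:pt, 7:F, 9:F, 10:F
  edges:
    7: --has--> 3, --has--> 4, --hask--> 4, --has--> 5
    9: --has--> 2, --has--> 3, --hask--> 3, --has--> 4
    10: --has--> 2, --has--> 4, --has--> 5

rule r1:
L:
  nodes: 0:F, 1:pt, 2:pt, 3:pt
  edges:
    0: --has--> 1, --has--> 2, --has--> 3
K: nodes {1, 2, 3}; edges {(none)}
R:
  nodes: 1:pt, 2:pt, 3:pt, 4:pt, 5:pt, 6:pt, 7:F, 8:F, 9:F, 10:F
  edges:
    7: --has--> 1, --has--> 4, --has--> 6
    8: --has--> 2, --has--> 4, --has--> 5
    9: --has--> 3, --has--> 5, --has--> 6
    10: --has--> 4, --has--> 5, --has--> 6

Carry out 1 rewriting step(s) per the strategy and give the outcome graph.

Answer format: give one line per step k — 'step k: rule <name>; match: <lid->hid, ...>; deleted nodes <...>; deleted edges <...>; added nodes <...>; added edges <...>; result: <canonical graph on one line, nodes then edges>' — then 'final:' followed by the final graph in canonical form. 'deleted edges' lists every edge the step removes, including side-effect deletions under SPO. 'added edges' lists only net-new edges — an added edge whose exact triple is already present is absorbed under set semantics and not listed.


step 1: rule r1; match: 0->7, 1->3, 2->4, 3->5; deleted nodes 7; deleted edges (7,3,has); (7,4,has); (7,4,hask); (7,5,has); added nodes 11, 12, 13, 14, 15, 16, 17; added edges (14,3,has); (14,11,has); (14,13,has); (15,4,has); (15,11,has); (15,12,has); (16,5,has); (16,12,has); (16,13,has); (17,11,has); (17,12,has); (17,13,has); result: nodes: 2:pt, 3:pt, 4:pt, 5:pt, 9:F, 10:F, 11:pt, 12:pt, 13:pt, 14:F, 15:F, 16:F, 17:F edges: (9,2,has); (9,3,has); (9,3,hask); (9,4,has); (10,2,has); (10,4,has); (10,5,has); (14,3,has); (14,11,has); (14,13,has); (15,4,has); (15,11,has); (15,12,has); (16,5,has); (16,12,has); (16,13,has); (17,11,has); (17,12,has); (17,13,has)
final:
nodes: 2:pt, 3:pt, 4:pt, 5:pt, 9:F, 10:F, 11:pt, 12:pt, 13:pt, 14:F, 15:F, 16:F, 17:F
edges: (9,2,has); (9,3,has); (9,3,hask); (9,4,has); (10,2,has); (10,4,has); (10,5,has); (14,3,has); (14,11,has); (14,13,has); (15,4,has); (15,11,has); (15,12,has); (16,5,has); (16,12,has); (16,13,has); (17,11,has); (17,12,has); (17,13,has)


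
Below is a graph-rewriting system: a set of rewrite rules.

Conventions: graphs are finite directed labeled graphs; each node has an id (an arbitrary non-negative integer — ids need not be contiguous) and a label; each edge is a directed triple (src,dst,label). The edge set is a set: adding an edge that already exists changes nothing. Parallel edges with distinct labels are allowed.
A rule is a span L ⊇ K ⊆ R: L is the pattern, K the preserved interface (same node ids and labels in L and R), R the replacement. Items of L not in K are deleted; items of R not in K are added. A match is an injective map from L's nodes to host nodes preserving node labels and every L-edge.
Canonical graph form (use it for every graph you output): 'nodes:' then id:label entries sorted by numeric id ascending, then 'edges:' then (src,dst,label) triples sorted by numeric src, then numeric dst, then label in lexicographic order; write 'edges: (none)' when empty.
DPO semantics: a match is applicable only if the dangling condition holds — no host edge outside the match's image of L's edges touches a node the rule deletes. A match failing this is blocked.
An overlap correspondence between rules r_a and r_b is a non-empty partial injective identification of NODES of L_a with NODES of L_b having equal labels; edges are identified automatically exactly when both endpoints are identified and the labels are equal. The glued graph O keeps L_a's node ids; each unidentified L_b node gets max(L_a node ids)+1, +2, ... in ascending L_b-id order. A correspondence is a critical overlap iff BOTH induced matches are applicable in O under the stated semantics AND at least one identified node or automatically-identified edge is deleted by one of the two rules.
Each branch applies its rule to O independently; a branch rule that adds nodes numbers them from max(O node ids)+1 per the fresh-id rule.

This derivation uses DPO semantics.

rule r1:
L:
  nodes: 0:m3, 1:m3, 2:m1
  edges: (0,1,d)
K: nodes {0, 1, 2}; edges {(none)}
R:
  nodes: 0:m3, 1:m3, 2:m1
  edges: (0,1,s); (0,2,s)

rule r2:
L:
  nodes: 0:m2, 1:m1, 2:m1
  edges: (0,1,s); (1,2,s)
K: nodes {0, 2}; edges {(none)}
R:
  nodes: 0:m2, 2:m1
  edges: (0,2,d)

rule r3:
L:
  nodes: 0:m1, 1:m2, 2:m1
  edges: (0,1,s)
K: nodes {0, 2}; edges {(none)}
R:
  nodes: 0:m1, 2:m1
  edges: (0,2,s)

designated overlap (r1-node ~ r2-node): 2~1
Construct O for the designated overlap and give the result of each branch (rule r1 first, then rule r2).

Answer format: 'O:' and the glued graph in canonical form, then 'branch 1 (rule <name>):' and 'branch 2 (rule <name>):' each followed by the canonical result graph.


O:
nodes: 0:m3, 1:m3, 2:m1, 3:m2, 4:m1
edges: (0,1,d); (2,4,s); (3,2,s)
branch 1 (rule r1):
nodes: 0:m3, 1:m3, 2:m1, 3:m2, 4:m1
edges: (0,1,s); (0,2,s); (2,4,s); (3,2,s)
branch 2 (rule r2):
nodes: 0:m3, 1:m3, 3:m2, 4:m1
edges: (0,1,d); (3,4,d)


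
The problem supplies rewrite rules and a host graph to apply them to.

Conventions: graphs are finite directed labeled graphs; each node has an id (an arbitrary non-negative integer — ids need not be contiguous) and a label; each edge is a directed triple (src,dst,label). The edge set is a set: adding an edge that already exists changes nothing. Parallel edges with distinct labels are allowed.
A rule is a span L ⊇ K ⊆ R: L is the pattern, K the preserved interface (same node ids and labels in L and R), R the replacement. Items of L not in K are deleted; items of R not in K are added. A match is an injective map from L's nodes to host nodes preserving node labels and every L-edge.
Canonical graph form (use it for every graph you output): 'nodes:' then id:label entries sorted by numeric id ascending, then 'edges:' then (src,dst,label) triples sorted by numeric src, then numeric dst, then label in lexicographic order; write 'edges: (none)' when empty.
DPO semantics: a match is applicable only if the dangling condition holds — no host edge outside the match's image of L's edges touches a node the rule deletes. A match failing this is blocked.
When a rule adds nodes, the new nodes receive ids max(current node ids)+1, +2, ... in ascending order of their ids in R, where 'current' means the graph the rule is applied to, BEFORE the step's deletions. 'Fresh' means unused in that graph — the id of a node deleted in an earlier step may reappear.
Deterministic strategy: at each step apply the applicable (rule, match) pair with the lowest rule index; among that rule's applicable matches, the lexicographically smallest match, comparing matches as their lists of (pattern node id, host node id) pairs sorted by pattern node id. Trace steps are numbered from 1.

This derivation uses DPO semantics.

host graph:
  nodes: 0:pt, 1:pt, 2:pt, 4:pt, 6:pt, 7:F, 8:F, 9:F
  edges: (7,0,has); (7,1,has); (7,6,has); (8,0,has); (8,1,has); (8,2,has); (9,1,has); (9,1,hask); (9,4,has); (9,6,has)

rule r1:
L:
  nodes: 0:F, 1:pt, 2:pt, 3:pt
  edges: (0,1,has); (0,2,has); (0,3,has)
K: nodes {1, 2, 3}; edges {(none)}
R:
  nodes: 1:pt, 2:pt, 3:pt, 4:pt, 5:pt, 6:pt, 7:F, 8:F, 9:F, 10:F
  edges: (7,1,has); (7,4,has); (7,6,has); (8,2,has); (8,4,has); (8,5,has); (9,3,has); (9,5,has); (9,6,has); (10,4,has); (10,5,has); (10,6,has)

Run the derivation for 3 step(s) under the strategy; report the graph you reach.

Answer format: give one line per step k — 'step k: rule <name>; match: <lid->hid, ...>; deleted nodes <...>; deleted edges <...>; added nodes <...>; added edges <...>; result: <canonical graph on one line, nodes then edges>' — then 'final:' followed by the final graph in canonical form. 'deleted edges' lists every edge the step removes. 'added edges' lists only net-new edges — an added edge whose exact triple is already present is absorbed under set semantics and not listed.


step 1: rule r1; match: 0->7, 1->0, 2->1, 3->6; deleted nodes 7; deleted edges (7,0,has); (7,1,has); (7,6,has); added nodes 10, 11, 12, 13, 14, 15, 16; added edges (13,0,has); (13,10,has); (13,12,has); (14,1,has); (14,10,has); (14,11,has); (15,6,has); (15,11,has); (15,12,has); (16,10,has); (16,11,has); (16,12,has); result: nodes: 0:pt, 1:pt, 2:pt, 4:pt, 6:pt, 8:F, 9:F, 10:pt, 11:pt, 12:pt, 13:F, 14:F, 15:F, 16:F edges: (8,0,has); (8,1,has); (8,2,has); (9,1,has); (9,1,hask); (9,4,has); (9,6,has); (13,0,has); (13,10,has); (13,12,has); (14,1,has); (14,10,has); (14,11,has); (15,6,has); (15,11,has); (15,12,has); (16,10,has); (16,11,has); (16,12,has)
step 2: rule r1; match: 0->8, 1->0, 2->1, 3->2; deleted nodes 8; deleted edges (8,0,has); (8,1,has); (8,2,has); added nodes 17, 18, 19, 20, 21, 22, 23; added edges (20,0,has); (20,17,has); (20,19,has); (21,1,has); (21,17,has); (21,18,has); (22,2,has); (22,18,has); (22,19,has); (23,17,has); (23,18,has); (23,19,has); result: nodes: 0:pt, 1:pt, 2:pt, 4:pt, 6:pt, 9:F, 10:pt, 11:pt, 12:pt, 13:F, 14:F, 15:F, 16:F, 17:pt, 18:pt, 19:pt, 20:F, 21:F, 22:F, 23:F edges: (9,1,has); (9,1,hask); (9,4,has); (9,6,has); (13,0,has); (13,10,has); (13,12,has); (14,1,has); (14,10,has); (14,11,has); (15,6,has); (15,11,has); (15,12,has); (16,10,has); (16,11,has); (16,12,has); (20,0,has); (20,17,has); (20,19,has); (21,1,has); (21,17,has); (21,18,has); (22,2,has); (22,18,has); (22,19,has); (23,17,has); (23,18,has); (23,19,has)
step 3: rule r1; match: 0->13, 1->0, 2->10, 3->12; deleted nodes 13; deleted edges (13,0,has); (13,10,has); (13,12,has); added nodes 24, 25, 26, 27, 28, 29, 30; added edges (27,0,has); (27,24,has); (27,26,has); (28,10,has); (28,24,has); (28,25,has); (29,12,has); (29,25,has); (29,26,has); (30,24,has); (30,25,has); (30,26,has); result: nodes: 0:pt, 1:pt, 2:pt, 4:pt, 6:pt, 9:F, 10:pt, 11:pt, 12:pt, 14:F, 15:F, 16:F, 17:pt, 18:pt, 19:pt, 20:F, 21:F, 22:F, 23:F, 24:pt, 25:pt, 26:pt, 27:F, 28:F, 29:F, 30:F edges: (9,1,has); (9,1,hask); (9,4,has); (9,6,has); (14,1,has); (14,10,has); (14,11,has); (15,6,has); (15,11,has); (15,12,has); (16,10,has); (16,11,has); (16,12,has); (20,0,has); (20,17,has); (20,19,has); (21,1,has); (21,17,has); (21,18,has); (22,2,has); (22,18,has); (22,19,has); (23,17,has); (23,18,has); (23,19,has); (27,0,has); (27,24,has); (27,26,has); (28,10,has); (28,24,has); (28,25,has); (29,12,has); (29,25,has); (29,26,has); (30,24,has); (30,25,has); (30,26,has)
final:
nodes: 0:pt, 1:pt, 2:pt, 4:pt, 6:pt, 9:F, 10:pt, 11:pt, 12:pt, 14:F, 15:F, 16:F, 17:pt, 18:pt, 19:pt, 20:F, 21:F, 22:F, 23:F, 24:pt, 25:pt, 26:pt, 27:F, 28:F, 29:F, 30:F
edges: (9,1,has); (9,1,hask); (9,4,has); (9,6,has); (14,1,has); (14,10,has); (14,11,has); (15,6,has); (15,11,has); (15,12,has); (16,10,has); (16,11,has); (16,12,has); (20,0,has); (20,17,has); (20,19,has); (21,1,has); (21,17,has); (21,18,has); (22,2,has); (22,18,has); (22,19,has); (23,17,has); (23,18,has); (23,19,has); (27,0,has); (27,24,has); (27,26,has); (28,10,has); (28,24,has); (28,25,has); (29,12,has); (29,25,has); (29,26,has); (30,24,has); (30,25,has); (30,26,has)


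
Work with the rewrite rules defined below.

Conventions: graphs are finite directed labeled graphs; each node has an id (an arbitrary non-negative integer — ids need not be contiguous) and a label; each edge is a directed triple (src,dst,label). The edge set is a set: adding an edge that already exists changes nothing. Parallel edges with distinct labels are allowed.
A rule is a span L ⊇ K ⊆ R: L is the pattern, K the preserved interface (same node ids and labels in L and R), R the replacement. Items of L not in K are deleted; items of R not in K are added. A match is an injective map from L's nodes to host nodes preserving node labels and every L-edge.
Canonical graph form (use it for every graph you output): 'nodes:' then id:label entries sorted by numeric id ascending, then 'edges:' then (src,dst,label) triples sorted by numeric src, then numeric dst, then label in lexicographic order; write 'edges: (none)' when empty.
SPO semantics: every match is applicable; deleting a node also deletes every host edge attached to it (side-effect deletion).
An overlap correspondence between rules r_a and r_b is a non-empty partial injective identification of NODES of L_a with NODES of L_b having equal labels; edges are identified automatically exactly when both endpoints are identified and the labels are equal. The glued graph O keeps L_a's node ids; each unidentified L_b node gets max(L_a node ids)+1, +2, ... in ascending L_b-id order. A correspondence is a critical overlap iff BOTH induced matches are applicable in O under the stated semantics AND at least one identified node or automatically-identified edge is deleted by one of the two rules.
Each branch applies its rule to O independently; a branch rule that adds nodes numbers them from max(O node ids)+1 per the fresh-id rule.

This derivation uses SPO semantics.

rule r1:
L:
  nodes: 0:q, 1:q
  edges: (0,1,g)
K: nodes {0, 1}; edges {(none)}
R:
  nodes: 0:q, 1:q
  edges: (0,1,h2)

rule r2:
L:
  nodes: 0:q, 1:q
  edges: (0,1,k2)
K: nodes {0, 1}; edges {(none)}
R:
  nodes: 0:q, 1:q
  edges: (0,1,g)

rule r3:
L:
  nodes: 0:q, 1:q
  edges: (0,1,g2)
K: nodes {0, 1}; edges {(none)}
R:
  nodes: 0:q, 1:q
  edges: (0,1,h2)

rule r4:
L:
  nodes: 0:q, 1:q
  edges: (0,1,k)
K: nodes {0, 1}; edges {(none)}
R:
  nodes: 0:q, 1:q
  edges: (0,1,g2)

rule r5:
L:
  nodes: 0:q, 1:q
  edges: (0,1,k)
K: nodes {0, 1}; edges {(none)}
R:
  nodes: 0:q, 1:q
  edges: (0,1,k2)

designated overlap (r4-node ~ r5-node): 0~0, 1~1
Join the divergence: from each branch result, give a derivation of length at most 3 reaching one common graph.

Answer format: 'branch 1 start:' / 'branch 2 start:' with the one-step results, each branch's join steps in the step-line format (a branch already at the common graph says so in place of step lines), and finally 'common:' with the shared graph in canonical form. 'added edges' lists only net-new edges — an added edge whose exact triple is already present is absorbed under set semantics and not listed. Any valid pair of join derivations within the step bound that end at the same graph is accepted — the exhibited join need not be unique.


branch 1 start:
nodes: 0:q, 1:q
edges: (0,1,g2)
branch 2 start:
nodes: 0:q, 1:q
edges: (0,1,k2)
branch 1 step 1: rule r3; match: 0->0, 1->1; deleted nodes (none); deleted edges (0,1,g2); added nodes (none); added edges (0,1,h2); result: nodes: 0:q, 1:q edges: (0,1,h2)
branch 2 step 1: rule r2; match: 0->0, 1->1; deleted nodes (none); deleted edges (0,1,k2); added nodes (none); added edges (0,1,g); result: nodes: 0:q, 1:q edges: (0,1,g)
branch 2 step 2: rule r1; match: 0->0, 1->1; deleted nodes (none); deleted edges (0,1,g); added nodes (none); added edges (0,1,h2); result: nodes: 0:q, 1:q edges: (0,1,h2)
common:
nodes: 0:q, 1:q
edges: (0,1,h2)


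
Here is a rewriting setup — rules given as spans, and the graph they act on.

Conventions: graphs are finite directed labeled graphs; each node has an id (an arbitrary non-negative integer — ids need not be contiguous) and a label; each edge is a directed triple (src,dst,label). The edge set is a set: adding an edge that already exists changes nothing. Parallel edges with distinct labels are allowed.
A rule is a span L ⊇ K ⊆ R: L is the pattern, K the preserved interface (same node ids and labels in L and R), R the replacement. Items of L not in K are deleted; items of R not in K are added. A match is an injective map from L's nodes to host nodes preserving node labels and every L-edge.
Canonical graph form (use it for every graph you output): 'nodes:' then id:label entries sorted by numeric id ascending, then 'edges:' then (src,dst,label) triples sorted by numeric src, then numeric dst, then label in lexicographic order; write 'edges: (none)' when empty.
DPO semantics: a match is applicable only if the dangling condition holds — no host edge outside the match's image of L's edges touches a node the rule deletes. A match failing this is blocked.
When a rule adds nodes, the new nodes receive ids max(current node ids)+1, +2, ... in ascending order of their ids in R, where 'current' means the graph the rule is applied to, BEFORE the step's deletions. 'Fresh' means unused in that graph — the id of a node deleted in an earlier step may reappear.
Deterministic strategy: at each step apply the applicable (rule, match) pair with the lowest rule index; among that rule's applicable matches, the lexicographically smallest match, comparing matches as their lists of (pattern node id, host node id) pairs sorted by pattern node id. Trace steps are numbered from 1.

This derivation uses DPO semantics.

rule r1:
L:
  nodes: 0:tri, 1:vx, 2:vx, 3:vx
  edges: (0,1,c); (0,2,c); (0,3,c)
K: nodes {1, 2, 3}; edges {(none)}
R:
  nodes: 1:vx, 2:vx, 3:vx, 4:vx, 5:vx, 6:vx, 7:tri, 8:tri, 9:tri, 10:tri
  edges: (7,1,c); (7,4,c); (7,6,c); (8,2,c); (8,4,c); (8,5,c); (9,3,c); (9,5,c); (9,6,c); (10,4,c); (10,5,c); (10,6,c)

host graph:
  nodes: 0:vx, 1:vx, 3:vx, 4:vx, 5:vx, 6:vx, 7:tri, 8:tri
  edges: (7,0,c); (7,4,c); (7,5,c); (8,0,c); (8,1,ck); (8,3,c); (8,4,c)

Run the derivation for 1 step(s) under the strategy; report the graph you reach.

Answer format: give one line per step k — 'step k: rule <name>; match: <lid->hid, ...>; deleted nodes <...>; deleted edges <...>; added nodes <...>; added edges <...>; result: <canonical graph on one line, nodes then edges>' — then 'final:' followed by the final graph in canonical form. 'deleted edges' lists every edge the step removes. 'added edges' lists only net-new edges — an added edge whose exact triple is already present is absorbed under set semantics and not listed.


step 1: rule r1; match: 0->7, 1->0, 2->4, 3->5; deleted nodes 7; deleted edges (7,0,c); (7,4,c); (7,5,c); added nodes 9, 10, 11, 12, 13, 14, 15; added edges (12,0,c); (12,9,c); (12,11,c); (13,4,c); (13,9,c); (13,10,c); (14,5,c); (14,10,c); (14,11,c); (15,9,c); (15,10,c); (15,11,c); result: nodes: 0:vx, 1:vx, 3:vx, 4:vx, 5:vx, 6:vx, 8:tri, 9:vx, 10:vx, 11:vx, 12:tri, 13:tri, 14:tri, 15:tri edges: (8,0,c); (8,1,ck); (8,3,c); (8,4,c); (12,0,c); (12,9,c); (12,11,c); (13,4,c); (13,9,c); (13,10,c); (14,5,c); (14,10,c); (14,11,c); (15,9,c); (15,10,c); (15,11,c)
final:
nodes: 0:vx, 1:vx, 3:vx, 4:vx, 5:vx, 6:vx, 8:tri, 9:vx, 10:vx, 11:vx, 12:tri, 13:tri, 14:tri, 15:tri
edges: (8,0,c); (8,1,ck); (8,3,c); (8,4,c); (12,0,c); (12,9,c); (12,11,c); (13,4,c); (13,9,c); (13,10,c); (14,5,c); (14,10,c); (14,11,c); (15,9,c); (15,10,c); (15,11,c)


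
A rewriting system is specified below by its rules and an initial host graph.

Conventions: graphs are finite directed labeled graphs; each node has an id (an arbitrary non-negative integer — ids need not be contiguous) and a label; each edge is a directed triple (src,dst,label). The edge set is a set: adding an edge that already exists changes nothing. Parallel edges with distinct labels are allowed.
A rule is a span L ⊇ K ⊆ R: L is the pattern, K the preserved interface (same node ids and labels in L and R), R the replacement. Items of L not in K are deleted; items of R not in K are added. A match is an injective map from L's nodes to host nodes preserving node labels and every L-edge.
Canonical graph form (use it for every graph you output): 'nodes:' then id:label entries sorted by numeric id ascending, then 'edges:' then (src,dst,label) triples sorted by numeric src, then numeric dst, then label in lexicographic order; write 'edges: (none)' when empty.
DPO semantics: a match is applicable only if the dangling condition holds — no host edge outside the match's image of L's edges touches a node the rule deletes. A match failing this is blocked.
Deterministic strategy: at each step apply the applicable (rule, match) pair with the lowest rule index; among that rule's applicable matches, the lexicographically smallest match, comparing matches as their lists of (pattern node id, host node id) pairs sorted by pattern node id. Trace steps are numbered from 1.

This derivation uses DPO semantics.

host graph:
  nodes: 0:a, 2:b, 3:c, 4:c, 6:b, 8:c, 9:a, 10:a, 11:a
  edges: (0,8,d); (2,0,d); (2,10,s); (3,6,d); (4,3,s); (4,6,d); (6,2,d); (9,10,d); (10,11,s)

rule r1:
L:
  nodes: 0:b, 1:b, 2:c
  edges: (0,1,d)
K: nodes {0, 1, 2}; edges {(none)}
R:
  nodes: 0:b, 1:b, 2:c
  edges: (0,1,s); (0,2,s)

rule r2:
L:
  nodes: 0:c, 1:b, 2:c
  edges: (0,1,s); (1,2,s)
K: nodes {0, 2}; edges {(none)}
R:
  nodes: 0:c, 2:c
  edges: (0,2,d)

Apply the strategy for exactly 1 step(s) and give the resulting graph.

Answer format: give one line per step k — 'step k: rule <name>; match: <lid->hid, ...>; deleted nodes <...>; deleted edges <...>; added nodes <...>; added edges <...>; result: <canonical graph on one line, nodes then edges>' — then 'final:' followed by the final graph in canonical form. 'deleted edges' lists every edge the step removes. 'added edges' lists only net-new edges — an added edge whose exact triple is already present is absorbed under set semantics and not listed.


step 1: rule r1; match: 0->6, 1->2, 2->3; deleted nodes (none); deleted edges (6,2,d); added nodes (none); added edges (6,2,s); (6,3,s); result: nodes: 0:a, 2:b, 3:c, 4:c, 6:b, 8:c, 9:a, 10:a, 11:a edges: (0,8,d); (2,0,d); (2,10,s); (3,6,d); (4,3,s); (4,6,d); (6,2,s); (6,3,s); (9,10,d); (10,11,s)
final:
nodes: 0:a, 2:b, 3:c, 4:c, 6:b, 8:c, 9:a, 10:a, 11:a
edges: (0,8,d); (2,0,d); (2,10,s); (3,6,d); (4,3,s); (4,6,d); (6,2,s); (6,3,s); (9,10,d); (10,11,s)


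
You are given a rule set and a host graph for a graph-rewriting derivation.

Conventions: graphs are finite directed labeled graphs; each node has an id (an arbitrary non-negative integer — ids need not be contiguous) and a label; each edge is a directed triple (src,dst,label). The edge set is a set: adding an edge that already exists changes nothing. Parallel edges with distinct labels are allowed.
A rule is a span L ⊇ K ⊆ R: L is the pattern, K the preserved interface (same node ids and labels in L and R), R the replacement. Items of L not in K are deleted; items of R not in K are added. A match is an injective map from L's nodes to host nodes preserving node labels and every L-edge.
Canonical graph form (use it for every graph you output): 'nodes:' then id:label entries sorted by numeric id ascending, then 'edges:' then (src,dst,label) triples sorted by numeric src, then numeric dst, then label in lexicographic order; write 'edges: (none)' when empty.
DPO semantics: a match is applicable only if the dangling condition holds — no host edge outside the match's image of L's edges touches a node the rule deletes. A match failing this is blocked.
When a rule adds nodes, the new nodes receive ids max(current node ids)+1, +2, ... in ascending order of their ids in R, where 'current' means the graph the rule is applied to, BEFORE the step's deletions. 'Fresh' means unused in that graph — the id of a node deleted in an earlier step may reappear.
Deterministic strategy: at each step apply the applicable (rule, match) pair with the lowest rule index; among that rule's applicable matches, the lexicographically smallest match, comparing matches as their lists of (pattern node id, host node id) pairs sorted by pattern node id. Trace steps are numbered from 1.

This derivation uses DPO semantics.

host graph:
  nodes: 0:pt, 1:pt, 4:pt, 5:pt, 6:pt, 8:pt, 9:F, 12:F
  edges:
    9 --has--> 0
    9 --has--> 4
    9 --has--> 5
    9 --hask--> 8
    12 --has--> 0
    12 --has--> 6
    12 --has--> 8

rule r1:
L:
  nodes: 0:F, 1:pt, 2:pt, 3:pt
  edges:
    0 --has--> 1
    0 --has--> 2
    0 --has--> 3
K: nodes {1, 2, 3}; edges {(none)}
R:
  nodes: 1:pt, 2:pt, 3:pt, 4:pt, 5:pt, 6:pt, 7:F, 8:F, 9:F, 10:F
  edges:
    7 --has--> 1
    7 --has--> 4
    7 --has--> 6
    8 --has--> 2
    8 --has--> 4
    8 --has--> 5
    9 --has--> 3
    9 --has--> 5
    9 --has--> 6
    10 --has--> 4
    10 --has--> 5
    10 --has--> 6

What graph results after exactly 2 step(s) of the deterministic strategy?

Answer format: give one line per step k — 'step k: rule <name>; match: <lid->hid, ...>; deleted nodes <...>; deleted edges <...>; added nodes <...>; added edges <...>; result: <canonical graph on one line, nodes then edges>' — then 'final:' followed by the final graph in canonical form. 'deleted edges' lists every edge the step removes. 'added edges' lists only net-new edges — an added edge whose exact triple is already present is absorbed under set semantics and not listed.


step 1: rule r1; match: 0->12, 1->0, 2->6, 3->8; deleted nodes 12; deleted edges (12,0,has); (12,6,has); (12,8,has); added nodes 13, 14, 15, 16, 17, 18, 19; added edges (16,0,has); (16,13,has); (16,15,has); (17,6,has); (17,13,has); (17,14,has); (18,8,has); (18,14,has); (18,15,has); (19,13,has); (19,14,has); (19,15,has); result: nodes: 0:pt, 1:pt, 4:pt, 5:pt, 6:pt, 8:pt, 9:F, 13:pt, 14:pt, 15:pt, 16:F, 17:F, 18:F, 19:F edges: (9,0,has); (9,4,has); (9,5,has); (9,8,hask); (16,0,has); (16,13,has); (16,15,has); (17,6,has); (17,13,has); (17,14,has); (18,8,has); (18,14,has); (18,15,has); (19,13,has); (19,14,has); (19,15,has)
step 2: rule r1; match: 0->16, 1->0, 2->13, 3->15; deleted nodes 16; deleted edges (16,0,has); (16,13,has); (16,15,has); added nodes 20, 21, 22, 23, 24, 25, 26; added edges (23,0,has); (23,20,has); (23,22,has); (24,13,has); (24,20,has); (24,21,has); (25,15,has); (25,21,has); (25,22,has); (26,20,has); (26,21,has); (26,22,has); result: nodes: 0:pt, 1:pt, 4:pt, 5:pt, 6:pt, 8:pt, 9:F, 13:pt, 14:pt, 15:pt, 17:F, 18:F, 19:F, 20:pt, 21:pt, 22:pt, 23:F, 24:F, 25:F, 26:F edges: (9,0,has); (9,4,has); (9,5,has); (9,8,hask); (17,6,has); (17,13,has); (17,14,has); (18,8,has); (18,14,has); (18,15,has); (19,13,has); (19,14,has); (19,15,has); (23,0,has); (23,20,has); (23,22,has); (24,13,has); (24,20,has); (24,21,has); (25,15,has); (25,21,has); (25,22,has); (26,20,has); (26,21,has); (26,22,has)
final:
nodes: 0:pt, 1:pt, 4:pt, 5:pt, 6:pt, 8:pt, 9:F, 13:pt, 14:pt, 15:pt, 17:F, 18:F, 19:F, 20:pt, 21:pt, 22:pt, 23:F, 24:F, 25:F, 26:F
edges: (9,0,has); (9,4,has); (9,5,has); (9,8,hask); (17,6,has); (17,13,has); (17,14,has); (18,8,has); (18,14,has); (18,15,has); (19,13,has); (19,14,has); (19,15,has); (23,0,has); (23,20,has); (23,22,has); (24,13,has); (24,20,has); (24,21,has); (25,15,has); (25,21,has); (25,22,has); (26,20,has); (26,21,has); (26,22,has)
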